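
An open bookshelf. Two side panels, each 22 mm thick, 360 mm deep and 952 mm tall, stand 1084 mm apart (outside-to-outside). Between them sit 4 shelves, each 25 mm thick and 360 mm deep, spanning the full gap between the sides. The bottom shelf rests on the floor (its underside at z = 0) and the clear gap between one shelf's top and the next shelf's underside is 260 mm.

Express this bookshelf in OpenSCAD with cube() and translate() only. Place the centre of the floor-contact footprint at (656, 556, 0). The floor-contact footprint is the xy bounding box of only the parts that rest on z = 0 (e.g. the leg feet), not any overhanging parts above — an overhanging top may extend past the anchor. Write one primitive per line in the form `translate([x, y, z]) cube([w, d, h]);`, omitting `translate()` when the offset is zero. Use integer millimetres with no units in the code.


translate([114, 376, 0]) cube([22, 360, 952]);
translate([1176, 376, 0]) cube([22, 360, 952]);
translate([136, 376, 0]) cube([1040, 360, 25]);
translate([136, 376, 285]) cube([1040, 360, 25]);
translate([136, 376, 570]) cube([1040, 360, 25]);
translate([136, 376, 855]) cube([1040, 360, 25]);


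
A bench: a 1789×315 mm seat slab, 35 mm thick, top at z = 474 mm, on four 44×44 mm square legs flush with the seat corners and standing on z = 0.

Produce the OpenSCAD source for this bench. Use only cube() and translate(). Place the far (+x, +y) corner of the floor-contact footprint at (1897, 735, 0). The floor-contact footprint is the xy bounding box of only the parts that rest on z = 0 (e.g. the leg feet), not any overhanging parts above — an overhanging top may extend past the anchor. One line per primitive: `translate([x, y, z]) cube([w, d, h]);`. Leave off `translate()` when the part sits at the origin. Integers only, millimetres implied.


translate([108, 420, 439]) cube([1789, 315, 35]);
translate([108, 420, 0]) cube([44, 44, 439]);
translate([108, 691, 0]) cube([44, 44, 439]);
translate([1853, 420, 0]) cube([44, 44, 439]);
translate([1853, 691, 0]) cube([44, 44, 439]);


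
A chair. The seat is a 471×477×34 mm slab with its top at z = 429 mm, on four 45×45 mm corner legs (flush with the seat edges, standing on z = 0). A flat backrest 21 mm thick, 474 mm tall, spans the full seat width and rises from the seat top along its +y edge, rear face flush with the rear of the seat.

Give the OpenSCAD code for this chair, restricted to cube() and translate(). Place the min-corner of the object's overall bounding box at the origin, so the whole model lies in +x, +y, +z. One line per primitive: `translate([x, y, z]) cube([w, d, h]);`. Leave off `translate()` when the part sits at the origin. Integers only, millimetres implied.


translate([0, 0, 395]) cube([471, 477, 34]);
cube([45, 45, 395]);
translate([426, 0, 0]) cube([45, 45, 395]);
translate([0, 432, 0]) cube([45, 45, 395]);
translate([426, 432, 0]) cube([45, 45, 395]);
translate([0, 456, 429]) cube([471, 21, 474]);


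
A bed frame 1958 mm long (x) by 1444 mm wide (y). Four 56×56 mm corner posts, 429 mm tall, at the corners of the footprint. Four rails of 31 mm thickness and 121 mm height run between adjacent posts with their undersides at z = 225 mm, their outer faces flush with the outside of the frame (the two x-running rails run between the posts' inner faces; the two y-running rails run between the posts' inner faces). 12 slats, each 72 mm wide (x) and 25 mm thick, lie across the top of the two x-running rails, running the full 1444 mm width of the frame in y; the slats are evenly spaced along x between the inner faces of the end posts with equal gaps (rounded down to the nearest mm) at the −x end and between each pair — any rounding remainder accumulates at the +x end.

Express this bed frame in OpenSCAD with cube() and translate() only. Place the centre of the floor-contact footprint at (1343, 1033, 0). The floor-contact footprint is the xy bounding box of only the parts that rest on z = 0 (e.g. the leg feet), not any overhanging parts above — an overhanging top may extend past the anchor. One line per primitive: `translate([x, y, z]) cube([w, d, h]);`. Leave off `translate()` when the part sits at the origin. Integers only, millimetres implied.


translate([364, 311, 0]) cube([56, 56, 429]);
translate([364, 1699, 0]) cube([56, 56, 429]);
translate([2266, 311, 0]) cube([56, 56, 429]);
translate([2266, 1699, 0]) cube([56, 56, 429]);
translate([420, 311, 225]) cube([1846, 31, 121]);
translate([420, 1724, 225]) cube([1846, 31, 121]);
translate([364, 367, 225]) cube([31, 1332, 121]);
translate([2291, 367, 225]) cube([31, 1332, 121]);
translate([495, 311, 346]) cube([72, 1444, 25]);
translate([642, 311, 346]) cube([72, 1444, 25]);
translate([789, 311, 346]) cube([72, 1444, 25]);
translate([936, 311, 346]) cube([72, 1444, 25]);
translate([1083, 311, 346]) cube([72, 1444, 25]);
translate([1230, 311, 346]) cube([72, 1444, 25]);
translate([1377, 311, 346]) cube([72, 1444, 25]);
translate([1524, 311, 346]) cube([72, 1444, 25]);
translate([1671, 311, 346]) cube([72, 1444, 25]);
translate([1818, 311, 346]) cube([72, 1444, 25]);
translate([1965, 311, 346]) cube([72, 1444, 25]);
translate([2112, 311, 346]) cube([72, 1444, 25]);


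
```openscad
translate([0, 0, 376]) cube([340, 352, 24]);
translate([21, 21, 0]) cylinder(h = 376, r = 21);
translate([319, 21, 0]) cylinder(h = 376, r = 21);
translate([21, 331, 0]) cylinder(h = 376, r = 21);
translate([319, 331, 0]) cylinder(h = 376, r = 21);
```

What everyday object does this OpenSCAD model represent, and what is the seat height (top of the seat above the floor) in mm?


A stool. The seat height is 400 mm.

A 340×352×24 slab at z = 376 on four corner cylinders — a stool. The seat top is 376 + 24 = 400 mm.


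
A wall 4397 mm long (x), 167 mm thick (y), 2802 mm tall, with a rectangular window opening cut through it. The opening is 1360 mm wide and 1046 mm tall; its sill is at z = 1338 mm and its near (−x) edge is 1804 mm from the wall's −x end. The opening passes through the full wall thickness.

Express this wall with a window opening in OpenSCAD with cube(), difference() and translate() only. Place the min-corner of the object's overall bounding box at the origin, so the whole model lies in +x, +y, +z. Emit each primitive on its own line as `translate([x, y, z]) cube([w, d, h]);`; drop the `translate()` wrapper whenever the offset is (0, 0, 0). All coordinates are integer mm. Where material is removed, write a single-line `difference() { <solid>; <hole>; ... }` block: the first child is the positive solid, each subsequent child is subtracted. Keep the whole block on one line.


difference() { cube([4397, 167, 2802]); translate([1804, 0, 1338]) cube([1360, 167, 1046]); }


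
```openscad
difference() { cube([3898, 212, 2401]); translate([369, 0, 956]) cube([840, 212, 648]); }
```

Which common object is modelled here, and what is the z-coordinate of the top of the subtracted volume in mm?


A wall with a window opening. The window head height is 1604 mm.

A wall with a rectangular opening subtracted — a window. Sill at z = 956, opening 648 mm tall, so the head is at 956 + 648 = 1604 mm.


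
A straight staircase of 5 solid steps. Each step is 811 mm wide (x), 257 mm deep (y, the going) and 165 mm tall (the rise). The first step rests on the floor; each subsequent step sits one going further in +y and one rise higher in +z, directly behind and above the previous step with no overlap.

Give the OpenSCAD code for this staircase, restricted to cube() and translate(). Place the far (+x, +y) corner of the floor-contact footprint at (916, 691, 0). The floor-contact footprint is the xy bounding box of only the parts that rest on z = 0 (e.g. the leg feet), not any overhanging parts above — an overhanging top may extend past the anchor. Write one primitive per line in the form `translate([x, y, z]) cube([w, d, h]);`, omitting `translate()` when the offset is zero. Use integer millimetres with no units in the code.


translate([105, 434, 0]) cube([811, 257, 165]);
translate([105, 691, 165]) cube([811, 257, 165]);
translate([105, 948, 330]) cube([811, 257, 165]);
translate([105, 1205, 495]) cube([811, 257, 165]);
translate([105, 1462, 660]) cube([811, 257, 165]);


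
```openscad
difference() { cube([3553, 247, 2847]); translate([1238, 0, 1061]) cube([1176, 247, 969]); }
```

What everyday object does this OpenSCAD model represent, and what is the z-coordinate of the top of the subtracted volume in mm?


A wall with a window opening. The window head height is 2030 mm.

A wall with a rectangular opening subtracted — a window. Sill at z = 1061, opening 969 mm tall, so the head is at 1061 + 969 = 2030 mm.


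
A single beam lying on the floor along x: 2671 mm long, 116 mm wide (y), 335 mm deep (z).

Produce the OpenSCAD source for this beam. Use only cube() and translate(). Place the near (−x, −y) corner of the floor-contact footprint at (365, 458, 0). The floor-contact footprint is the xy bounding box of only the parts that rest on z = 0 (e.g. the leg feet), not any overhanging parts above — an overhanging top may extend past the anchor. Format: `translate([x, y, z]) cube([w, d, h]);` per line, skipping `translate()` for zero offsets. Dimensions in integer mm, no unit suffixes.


translate([365, 458, 0]) cube([2671, 116, 335]);


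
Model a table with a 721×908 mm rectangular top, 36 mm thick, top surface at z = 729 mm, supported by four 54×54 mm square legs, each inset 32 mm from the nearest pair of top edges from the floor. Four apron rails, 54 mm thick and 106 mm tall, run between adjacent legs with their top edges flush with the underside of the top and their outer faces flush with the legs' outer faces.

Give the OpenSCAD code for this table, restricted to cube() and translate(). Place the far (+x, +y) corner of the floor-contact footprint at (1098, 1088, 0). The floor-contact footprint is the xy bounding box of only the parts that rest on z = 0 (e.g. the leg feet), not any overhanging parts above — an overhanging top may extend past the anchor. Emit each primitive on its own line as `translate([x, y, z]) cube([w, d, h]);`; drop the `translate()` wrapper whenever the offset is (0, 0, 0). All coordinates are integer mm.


translate([409, 212, 693]) cube([721, 908, 36]);
translate([441, 244, 0]) cube([54, 54, 693]);
translate([1044, 244, 0]) cube([54, 54, 693]);
translate([441, 1034, 0]) cube([54, 54, 693]);
translate([1044, 1034, 0]) cube([54, 54, 693]);
translate([495, 244, 587]) cube([549, 54, 106]);
translate([495, 1034, 587]) cube([549, 54, 106]);
translate([441, 298, 587]) cube([54, 736, 106]);
translate([1044, 298, 587]) cube([54, 736, 106]);


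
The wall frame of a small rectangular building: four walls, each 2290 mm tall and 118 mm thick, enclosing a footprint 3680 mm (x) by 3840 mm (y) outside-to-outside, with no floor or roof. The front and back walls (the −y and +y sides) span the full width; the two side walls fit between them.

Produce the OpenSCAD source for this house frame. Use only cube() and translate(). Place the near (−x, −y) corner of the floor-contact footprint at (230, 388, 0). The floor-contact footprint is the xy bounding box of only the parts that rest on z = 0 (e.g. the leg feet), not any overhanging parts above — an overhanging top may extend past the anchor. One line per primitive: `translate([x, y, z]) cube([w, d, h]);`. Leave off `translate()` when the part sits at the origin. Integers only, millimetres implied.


translate([230, 388, 0]) cube([3680, 118, 2290]);
translate([230, 4110, 0]) cube([3680, 118, 2290]);
translate([230, 506, 0]) cube([118, 3604, 2290]);
translate([3792, 506, 0]) cube([118, 3604, 2290]);


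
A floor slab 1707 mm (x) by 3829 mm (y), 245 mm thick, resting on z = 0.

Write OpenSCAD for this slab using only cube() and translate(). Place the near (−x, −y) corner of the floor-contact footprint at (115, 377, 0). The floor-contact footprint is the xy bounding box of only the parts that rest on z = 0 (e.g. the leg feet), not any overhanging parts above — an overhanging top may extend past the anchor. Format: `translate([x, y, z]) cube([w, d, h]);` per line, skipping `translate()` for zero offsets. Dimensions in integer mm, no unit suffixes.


translate([115, 377, 0]) cube([1707, 3829, 245]);


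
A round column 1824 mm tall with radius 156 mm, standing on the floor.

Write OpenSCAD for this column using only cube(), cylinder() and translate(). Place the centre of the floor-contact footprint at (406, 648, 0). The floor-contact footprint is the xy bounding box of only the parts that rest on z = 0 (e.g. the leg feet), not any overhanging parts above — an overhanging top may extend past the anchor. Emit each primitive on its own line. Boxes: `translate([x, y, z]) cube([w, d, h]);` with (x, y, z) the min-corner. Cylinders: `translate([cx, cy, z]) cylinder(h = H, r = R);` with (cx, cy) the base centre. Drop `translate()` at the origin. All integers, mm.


translate([406, 648, 0]) cylinder(h = 1824, r = 156);


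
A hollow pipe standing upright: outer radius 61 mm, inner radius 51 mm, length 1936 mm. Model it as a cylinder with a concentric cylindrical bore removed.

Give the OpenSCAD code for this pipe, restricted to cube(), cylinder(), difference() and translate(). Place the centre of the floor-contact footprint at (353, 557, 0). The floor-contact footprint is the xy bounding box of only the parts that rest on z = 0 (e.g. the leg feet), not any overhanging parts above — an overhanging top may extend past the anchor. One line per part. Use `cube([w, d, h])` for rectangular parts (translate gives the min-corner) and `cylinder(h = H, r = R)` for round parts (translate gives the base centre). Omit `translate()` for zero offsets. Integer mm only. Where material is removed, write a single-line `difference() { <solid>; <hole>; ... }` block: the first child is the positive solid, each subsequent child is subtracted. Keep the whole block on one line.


difference() { translate([353, 557, 0]) cylinder(h = 1936, r = 61); translate([353, 557, 0]) cylinder(h = 1936, r = 51); }


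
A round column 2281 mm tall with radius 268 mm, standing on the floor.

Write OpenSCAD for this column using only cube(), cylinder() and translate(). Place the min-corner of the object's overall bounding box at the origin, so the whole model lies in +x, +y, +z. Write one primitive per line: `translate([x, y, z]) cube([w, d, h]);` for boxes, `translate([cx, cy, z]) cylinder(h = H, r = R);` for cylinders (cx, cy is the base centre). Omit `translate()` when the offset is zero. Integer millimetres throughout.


translate([268, 268, 0]) cylinder(h = 2281, r = 268);


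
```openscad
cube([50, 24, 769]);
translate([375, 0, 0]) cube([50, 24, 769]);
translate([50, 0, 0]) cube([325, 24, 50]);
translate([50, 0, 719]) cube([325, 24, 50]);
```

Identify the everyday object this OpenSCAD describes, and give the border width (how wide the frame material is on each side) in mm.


A picture frame. The border width is 50 mm.

Four thin pieces enclosing a rectangular opening — a picture frame. The two full-height stiles are 769 mm tall; the top rail sits at z = 719 and is 50 mm tall, so the border above the opening is 769 − 719 = 50 mm, matching the stile x-width.


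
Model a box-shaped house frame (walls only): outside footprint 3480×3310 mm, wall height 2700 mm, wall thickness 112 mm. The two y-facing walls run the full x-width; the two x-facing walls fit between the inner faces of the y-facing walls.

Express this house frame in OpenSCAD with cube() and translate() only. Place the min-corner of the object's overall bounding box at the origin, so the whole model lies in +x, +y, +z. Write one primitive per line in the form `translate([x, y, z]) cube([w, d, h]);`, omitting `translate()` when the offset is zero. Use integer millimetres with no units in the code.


cube([3480, 112, 2700]);
translate([0, 3198, 0]) cube([3480, 112, 2700]);
translate([0, 112, 0]) cube([112, 3086, 2700]);
translate([3368, 112, 0]) cube([112, 3086, 2700]);


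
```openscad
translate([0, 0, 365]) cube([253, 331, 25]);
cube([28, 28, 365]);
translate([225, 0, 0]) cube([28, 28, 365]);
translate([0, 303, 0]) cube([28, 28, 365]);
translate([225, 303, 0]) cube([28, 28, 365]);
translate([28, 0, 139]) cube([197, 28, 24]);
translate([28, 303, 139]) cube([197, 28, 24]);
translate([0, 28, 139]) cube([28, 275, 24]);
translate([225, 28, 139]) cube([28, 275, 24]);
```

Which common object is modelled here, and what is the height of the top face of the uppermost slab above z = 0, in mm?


A stool. The seat height is 390 mm.

A 253×331×25 slab at z = 365 on four corner posts — a stool. The seat top is 365 + 25 = 390 mm.


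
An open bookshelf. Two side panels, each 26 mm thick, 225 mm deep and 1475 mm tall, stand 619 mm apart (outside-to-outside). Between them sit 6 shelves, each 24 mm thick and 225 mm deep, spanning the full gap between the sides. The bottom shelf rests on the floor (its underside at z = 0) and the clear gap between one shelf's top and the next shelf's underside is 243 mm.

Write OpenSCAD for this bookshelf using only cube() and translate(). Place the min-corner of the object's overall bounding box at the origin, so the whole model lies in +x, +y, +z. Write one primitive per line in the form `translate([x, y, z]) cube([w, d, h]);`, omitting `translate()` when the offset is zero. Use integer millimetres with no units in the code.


cube([26, 225, 1475]);
translate([593, 0, 0]) cube([26, 225, 1475]);
translate([26, 0, 0]) cube([567, 225, 24]);
translate([26, 0, 267]) cube([567, 225, 24]);
translate([26, 0, 534]) cube([567, 225, 24]);
translate([26, 0, 801]) cube([567, 225, 24]);
translate([26, 0, 1068]) cube([567, 225, 24]);
translate([26, 0, 1335]) cube([567, 225, 24]);


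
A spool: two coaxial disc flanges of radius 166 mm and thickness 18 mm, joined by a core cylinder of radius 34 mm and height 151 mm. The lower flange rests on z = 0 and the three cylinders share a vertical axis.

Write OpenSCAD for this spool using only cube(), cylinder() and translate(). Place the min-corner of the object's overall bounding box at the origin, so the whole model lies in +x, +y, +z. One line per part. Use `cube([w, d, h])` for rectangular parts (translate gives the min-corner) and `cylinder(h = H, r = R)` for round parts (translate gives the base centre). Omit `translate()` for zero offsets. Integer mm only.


translate([166, 166, 0]) cylinder(h = 18, r = 166);
translate([166, 166, 18]) cylinder(h = 151, r = 34);
translate([166, 166, 169]) cylinder(h = 18, r = 166);


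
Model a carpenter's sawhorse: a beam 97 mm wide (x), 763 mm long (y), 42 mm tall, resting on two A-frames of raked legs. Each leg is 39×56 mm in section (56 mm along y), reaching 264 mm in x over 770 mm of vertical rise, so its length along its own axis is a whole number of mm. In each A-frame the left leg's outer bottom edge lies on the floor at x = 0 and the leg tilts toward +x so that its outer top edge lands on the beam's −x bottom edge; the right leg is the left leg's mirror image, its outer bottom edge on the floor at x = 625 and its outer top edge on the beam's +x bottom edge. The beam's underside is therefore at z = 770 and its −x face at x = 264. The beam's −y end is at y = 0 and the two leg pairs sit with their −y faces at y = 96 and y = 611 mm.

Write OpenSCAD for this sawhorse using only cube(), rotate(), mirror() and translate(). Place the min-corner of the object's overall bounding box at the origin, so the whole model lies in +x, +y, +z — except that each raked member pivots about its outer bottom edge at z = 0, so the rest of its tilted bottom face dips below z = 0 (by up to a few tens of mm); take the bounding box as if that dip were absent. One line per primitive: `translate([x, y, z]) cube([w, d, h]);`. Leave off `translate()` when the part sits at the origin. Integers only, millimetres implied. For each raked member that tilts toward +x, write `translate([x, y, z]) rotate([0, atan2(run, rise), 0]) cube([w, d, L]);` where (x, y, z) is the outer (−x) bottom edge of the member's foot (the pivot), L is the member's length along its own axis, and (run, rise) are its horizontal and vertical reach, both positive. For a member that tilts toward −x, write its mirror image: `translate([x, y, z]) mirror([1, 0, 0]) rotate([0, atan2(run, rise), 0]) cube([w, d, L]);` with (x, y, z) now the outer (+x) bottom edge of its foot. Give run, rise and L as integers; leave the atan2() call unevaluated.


translate([264, 0, 770]) cube([97, 763, 42]);
translate([0, 96, 0]) rotate([0, atan2(264, 770), 0]) cube([39, 56, 814]);
translate([625, 96, 0]) mirror([1, 0, 0]) rotate([0, atan2(264, 770), 0]) cube([39, 56, 814]);
translate([0, 611, 0]) rotate([0, atan2(264, 770), 0]) cube([39, 56, 814]);
translate([625, 611, 0]) mirror([1, 0, 0]) rotate([0, atan2(264, 770), 0]) cube([39, 56, 814]);


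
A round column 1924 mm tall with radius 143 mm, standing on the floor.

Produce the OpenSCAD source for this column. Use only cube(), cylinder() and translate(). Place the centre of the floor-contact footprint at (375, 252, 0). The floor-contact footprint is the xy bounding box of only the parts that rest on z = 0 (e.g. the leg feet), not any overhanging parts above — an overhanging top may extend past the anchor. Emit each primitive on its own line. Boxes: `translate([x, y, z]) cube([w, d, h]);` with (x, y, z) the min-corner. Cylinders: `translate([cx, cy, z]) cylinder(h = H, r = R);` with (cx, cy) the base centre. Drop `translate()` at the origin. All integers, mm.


translate([375, 252, 0]) cylinder(h = 1924, r = 143);


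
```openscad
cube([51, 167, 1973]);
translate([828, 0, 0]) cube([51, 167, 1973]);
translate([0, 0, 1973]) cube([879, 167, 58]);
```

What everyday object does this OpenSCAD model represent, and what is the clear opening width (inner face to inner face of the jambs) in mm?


A door frame. The clear opening width is 777 mm.

Two 1973 mm tall posts with a header on top — a door frame. The left jamb is 51 mm wide at x = 0; the right jamb starts at x = 828. The clear opening is 828 − 51 = 777 mm.


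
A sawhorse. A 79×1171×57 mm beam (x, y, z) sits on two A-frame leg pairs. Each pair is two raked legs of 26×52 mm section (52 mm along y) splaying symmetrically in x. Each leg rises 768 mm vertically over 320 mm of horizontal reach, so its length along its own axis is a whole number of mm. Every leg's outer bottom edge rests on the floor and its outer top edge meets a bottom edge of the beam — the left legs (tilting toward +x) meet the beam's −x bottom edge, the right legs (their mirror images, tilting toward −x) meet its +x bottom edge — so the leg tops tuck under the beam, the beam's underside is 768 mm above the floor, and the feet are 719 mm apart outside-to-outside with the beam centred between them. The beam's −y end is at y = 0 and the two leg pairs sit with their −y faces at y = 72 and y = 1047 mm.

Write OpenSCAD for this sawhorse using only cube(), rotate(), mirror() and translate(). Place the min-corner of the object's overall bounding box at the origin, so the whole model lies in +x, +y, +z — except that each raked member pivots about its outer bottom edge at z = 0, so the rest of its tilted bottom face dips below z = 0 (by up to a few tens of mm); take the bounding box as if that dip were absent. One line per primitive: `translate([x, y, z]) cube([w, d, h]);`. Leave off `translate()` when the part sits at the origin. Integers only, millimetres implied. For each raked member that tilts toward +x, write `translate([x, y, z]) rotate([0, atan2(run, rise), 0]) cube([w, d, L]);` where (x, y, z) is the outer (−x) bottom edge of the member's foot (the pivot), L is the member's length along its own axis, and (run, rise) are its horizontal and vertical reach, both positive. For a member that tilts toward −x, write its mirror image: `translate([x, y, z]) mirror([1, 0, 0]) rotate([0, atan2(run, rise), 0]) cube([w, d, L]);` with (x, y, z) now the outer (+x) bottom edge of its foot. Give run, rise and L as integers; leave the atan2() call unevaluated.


translate([320, 0, 768]) cube([79, 1171, 57]);
translate([0, 72, 0]) rotate([0, atan2(320, 768), 0]) cube([26, 52, 832]);
translate([719, 72, 0]) mirror([1, 0, 0]) rotate([0, atan2(320, 768), 0]) cube([26, 52, 832]);
translate([0, 1047, 0]) rotate([0, atan2(320, 768), 0]) cube([26, 52, 832]);
translate([719, 1047, 0]) mirror([1, 0, 0]) rotate([0, atan2(320, 768), 0]) cube([26, 52, 832]);


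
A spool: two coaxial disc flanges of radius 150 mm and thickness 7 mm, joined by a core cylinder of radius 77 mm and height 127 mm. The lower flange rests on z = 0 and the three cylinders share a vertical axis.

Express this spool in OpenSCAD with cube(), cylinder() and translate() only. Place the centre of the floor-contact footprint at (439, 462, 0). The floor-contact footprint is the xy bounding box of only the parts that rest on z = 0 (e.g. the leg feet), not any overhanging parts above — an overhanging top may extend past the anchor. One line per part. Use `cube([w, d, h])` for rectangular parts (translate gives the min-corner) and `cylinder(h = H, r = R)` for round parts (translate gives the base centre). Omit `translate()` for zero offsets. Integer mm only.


translate([439, 462, 0]) cylinder(h = 7, r = 150);
translate([439, 462, 7]) cylinder(h = 127, r = 77);
translate([439, 462, 134]) cylinder(h = 7, r = 150);


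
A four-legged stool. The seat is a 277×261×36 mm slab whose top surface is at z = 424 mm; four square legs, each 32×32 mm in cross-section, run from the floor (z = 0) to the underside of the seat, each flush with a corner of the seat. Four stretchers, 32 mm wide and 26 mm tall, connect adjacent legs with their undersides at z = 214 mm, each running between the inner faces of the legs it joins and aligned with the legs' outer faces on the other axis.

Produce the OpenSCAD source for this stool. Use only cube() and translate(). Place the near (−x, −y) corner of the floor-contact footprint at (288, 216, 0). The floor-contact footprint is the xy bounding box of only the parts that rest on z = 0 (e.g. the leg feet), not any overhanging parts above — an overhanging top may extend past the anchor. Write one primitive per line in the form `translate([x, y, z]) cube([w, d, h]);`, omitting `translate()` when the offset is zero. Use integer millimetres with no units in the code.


translate([288, 216, 388]) cube([277, 261, 36]);
translate([288, 216, 0]) cube([32, 32, 388]);
translate([533, 216, 0]) cube([32, 32, 388]);
translate([288, 445, 0]) cube([32, 32, 388]);
translate([533, 445, 0]) cube([32, 32, 388]);
translate([320, 216, 214]) cube([213, 32, 26]);
translate([320, 445, 214]) cube([213, 32, 26]);
translate([288, 248, 214]) cube([32, 197, 26]);
translate([533, 248, 214]) cube([32, 197, 26]);


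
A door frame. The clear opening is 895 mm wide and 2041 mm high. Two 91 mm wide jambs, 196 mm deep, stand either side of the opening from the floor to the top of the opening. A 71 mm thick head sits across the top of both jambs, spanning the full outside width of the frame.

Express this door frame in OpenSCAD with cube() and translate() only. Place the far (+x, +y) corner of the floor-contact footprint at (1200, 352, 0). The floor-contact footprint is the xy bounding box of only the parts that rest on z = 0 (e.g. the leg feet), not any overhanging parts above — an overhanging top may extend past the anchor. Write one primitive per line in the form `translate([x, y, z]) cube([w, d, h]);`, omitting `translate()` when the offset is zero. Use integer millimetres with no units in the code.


translate([123, 156, 0]) cube([91, 196, 2041]);
translate([1109, 156, 0]) cube([91, 196, 2041]);
translate([123, 156, 2041]) cube([1077, 196, 71]);


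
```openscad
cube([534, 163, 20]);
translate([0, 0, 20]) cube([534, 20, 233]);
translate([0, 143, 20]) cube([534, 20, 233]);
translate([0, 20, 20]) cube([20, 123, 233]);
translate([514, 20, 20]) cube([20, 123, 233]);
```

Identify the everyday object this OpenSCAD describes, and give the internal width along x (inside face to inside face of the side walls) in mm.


An open box. The internal width is 494 mm.

A 534×163 base slab with four walls standing on it — an open box. The base is 534 mm wide and the walls are 20 mm thick, so the internal width is 534 − 2 × 20 = 494 mm.


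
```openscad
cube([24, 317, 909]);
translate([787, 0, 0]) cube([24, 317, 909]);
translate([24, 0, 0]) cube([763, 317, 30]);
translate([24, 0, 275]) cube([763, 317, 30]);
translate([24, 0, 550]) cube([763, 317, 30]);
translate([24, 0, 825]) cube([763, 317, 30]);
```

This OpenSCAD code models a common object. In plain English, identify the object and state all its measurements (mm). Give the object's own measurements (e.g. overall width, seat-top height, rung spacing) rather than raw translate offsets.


An open bookshelf. Two side panels, each 24 mm thick, 317 mm deep and 909 mm tall, stand 811 mm apart (outside-to-outside). Between them sit 4 shelves, each 30 mm thick and 317 mm deep, spanning the full gap between the sides. The bottom shelf rests on the floor (its underside at z = 0) and the clear gap between one shelf's top and the next shelf's underside is 245 mm.


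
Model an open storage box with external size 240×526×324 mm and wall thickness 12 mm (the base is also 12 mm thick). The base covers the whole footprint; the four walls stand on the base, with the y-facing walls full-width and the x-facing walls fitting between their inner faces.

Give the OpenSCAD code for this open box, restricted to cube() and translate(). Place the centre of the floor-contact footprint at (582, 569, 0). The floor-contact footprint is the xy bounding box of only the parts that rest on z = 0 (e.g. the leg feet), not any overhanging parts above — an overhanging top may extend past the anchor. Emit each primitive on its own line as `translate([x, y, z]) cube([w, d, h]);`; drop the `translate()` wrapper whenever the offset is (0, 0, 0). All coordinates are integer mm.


translate([462, 306, 0]) cube([240, 526, 12]);
translate([462, 306, 12]) cube([240, 12, 312]);
translate([462, 820, 12]) cube([240, 12, 312]);
translate([462, 318, 12]) cube([12, 502, 312]);
translate([690, 318, 12]) cube([12, 502, 312]);


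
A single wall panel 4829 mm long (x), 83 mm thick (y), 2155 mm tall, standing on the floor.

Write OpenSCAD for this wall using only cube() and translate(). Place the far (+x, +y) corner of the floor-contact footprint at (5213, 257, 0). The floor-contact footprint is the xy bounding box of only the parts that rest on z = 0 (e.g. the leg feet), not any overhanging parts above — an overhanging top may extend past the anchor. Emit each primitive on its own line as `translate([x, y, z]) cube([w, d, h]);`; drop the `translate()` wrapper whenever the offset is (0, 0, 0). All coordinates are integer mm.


translate([384, 174, 0]) cube([4829, 83, 2155]);


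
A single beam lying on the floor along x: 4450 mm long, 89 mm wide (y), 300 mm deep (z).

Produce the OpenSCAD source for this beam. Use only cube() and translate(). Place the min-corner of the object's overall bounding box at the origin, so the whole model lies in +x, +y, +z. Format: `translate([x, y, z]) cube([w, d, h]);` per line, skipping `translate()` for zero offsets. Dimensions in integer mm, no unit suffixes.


cube([4450, 89, 300]);


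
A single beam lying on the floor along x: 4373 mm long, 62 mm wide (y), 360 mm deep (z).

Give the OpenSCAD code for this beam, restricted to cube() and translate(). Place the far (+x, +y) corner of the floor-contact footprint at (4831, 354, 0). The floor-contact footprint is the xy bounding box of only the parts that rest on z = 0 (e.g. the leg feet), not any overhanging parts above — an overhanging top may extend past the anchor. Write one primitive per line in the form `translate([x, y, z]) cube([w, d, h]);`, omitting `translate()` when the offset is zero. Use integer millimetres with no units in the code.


translate([458, 292, 0]) cube([4373, 62, 360]);


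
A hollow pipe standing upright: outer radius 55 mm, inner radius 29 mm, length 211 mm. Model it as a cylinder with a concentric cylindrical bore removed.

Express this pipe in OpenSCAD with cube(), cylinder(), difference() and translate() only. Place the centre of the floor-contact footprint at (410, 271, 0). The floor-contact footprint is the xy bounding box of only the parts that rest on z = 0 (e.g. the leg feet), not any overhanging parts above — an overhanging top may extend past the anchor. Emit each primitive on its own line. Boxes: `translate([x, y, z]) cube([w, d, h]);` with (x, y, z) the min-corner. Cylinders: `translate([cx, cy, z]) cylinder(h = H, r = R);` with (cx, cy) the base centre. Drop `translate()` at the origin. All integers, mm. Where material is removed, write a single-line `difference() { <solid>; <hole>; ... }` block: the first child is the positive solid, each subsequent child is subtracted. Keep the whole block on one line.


difference() { translate([410, 271, 0]) cylinder(h = 211, r = 55); translate([410, 271, 0]) cylinder(h = 211, r = 29); }


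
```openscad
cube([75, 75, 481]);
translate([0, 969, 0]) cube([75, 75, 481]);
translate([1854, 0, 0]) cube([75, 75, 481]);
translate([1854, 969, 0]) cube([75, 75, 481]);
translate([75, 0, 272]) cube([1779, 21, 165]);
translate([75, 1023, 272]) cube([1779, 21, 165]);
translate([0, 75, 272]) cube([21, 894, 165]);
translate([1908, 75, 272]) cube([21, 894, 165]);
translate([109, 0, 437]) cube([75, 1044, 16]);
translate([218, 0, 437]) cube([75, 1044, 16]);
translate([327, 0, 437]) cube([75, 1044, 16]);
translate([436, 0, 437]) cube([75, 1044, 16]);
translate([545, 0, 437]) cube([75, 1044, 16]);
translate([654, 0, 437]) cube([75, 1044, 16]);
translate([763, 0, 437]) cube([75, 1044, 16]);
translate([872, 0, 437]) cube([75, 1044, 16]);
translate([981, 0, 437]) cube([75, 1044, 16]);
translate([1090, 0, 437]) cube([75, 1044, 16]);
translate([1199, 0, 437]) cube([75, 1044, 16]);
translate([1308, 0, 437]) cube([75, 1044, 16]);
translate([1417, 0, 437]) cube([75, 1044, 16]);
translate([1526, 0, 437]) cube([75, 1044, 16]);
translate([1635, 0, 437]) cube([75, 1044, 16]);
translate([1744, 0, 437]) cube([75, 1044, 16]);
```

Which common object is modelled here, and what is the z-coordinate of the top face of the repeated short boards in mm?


A bed frame. The slat-top height is 453 mm.

Four posts, four rails, and a row of slats — a bed frame. Slats sit on the rails at z = 272 + 165 = 437; with slat thickness 16, the top is 453 mm.


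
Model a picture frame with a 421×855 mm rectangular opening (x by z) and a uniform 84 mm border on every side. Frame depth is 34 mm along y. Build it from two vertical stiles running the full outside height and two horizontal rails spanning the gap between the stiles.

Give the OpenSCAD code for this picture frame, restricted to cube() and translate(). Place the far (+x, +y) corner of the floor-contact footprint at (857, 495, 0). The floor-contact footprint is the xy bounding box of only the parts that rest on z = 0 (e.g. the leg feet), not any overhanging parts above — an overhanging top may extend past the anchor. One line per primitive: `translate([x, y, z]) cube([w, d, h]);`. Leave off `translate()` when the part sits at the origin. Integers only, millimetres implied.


translate([268, 461, 0]) cube([84, 34, 1023]);
translate([773, 461, 0]) cube([84, 34, 1023]);
translate([352, 461, 0]) cube([421, 34, 84]);
translate([352, 461, 939]) cube([421, 34, 84]);


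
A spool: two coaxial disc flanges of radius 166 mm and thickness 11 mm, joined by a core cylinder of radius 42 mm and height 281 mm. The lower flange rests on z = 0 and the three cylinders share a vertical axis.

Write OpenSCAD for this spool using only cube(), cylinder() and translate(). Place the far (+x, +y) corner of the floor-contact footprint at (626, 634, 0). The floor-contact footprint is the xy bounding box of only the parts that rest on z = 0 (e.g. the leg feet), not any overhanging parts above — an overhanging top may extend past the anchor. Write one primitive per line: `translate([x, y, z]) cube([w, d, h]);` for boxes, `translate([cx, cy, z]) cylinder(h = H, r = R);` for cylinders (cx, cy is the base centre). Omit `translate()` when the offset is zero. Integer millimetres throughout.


translate([460, 468, 0]) cylinder(h = 11, r = 166);
translate([460, 468, 11]) cylinder(h = 281, r = 42);
translate([460, 468, 292]) cylinder(h = 11, r = 166);


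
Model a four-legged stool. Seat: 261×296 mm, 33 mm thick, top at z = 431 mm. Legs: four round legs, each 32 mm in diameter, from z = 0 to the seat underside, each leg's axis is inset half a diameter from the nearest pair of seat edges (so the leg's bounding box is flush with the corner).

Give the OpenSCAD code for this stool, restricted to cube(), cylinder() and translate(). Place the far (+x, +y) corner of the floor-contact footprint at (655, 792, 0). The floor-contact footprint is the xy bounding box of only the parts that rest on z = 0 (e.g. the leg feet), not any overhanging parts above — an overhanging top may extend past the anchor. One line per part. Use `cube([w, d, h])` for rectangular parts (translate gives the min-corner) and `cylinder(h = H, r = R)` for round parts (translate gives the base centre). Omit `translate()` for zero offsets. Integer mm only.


translate([394, 496, 398]) cube([261, 296, 33]);
translate([410, 512, 0]) cylinder(h = 398, r = 16);
translate([639, 512, 0]) cylinder(h = 398, r = 16);
translate([410, 776, 0]) cylinder(h = 398, r = 16);
translate([639, 776, 0]) cylinder(h = 398, r = 16);


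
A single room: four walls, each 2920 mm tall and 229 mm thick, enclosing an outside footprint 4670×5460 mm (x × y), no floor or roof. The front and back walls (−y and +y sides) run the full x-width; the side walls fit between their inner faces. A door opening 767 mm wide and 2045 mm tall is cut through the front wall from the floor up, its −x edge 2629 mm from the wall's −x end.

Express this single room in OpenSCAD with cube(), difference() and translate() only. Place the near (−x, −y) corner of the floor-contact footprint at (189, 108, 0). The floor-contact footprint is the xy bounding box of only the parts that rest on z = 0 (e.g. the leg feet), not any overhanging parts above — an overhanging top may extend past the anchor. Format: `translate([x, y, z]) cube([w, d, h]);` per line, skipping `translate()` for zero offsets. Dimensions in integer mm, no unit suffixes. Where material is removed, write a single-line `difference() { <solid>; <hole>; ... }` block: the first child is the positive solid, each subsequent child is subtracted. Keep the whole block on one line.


difference() { translate([189, 108, 0]) cube([4670, 229, 2920]); translate([2818, 108, 0]) cube([767, 229, 2045]); }
translate([189, 5339, 0]) cube([4670, 229, 2920]);
translate([189, 337, 0]) cube([229, 5002, 2920]);
translate([4630, 337, 0]) cube([229, 5002, 2920]);


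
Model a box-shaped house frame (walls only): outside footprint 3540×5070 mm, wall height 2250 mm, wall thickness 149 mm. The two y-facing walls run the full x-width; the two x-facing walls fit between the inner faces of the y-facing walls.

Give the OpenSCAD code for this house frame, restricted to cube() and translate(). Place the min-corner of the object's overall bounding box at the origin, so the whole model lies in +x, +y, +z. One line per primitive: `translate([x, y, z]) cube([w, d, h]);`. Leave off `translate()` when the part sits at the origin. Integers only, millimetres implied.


cube([3540, 149, 2250]);
translate([0, 4921, 0]) cube([3540, 149, 2250]);
translate([0, 149, 0]) cube([149, 4772, 2250]);
translate([3391, 149, 0]) cube([149, 4772, 2250]);


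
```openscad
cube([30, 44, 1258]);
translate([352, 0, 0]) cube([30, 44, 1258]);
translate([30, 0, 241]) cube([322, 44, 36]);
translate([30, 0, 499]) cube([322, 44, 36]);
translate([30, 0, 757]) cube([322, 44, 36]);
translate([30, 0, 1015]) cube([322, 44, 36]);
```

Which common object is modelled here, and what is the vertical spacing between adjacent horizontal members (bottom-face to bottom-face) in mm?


A ladder. The rung spacing is 258 mm.

Two tall 30×44 posts with 4 short bars between them — a ladder. Adjacent rungs sit at z = 241 and z = 499, so the spacing is 499 − 241 = 258 mm.
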